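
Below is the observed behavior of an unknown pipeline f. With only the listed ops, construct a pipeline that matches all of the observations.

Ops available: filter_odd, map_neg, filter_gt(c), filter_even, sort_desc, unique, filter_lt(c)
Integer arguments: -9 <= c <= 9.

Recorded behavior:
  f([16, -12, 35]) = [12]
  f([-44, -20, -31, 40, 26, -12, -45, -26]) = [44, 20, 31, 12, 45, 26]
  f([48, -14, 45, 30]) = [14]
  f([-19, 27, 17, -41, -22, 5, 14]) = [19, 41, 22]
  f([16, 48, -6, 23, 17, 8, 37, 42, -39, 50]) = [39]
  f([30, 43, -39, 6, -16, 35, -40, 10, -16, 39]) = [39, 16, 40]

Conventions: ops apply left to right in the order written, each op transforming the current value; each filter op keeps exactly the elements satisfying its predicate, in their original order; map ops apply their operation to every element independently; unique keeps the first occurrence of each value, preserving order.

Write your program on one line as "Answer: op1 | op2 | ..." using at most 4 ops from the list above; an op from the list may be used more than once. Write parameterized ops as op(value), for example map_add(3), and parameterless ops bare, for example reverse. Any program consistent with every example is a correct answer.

map_neg | filter_gt(-3) | filter_gt(6) | unique

Check, running the answer program on each example:
  [16, -12, 35] -> [-16, 12, -35] -> [12] -> [12] -> [12]
  [-44, -20, -31, 40, 26, -12, -45, -26] -> [44, 20, 31, -40, -26, 12, 45, 26] -> [44, 20, 31, 12, 45, 26] -> [44, 20, 31, 12, 45, 26] -> [44, 20, 31, 12, 45, 26]
  [48, -14, 45, 30] -> [-48, 14, -45, -30] -> [14] -> [14] -> [14]
  [-19, 27, 17, -41, -22, 5, 14] -> [19, -27, -17, 41, 22, -5, -14] -> [19, 41, 22] -> [19, 41, 22] -> [19, 41, 22]
  [16, 48, -6, 23, 17, 8, 37, 42, -39, 50] -> [-16, -48, 6, -23, -17, -8, -37, -42, 39, -50] -> [6, 39] -> [39] -> [39]
  [30, 43, -39, 6, -16, 35, -40, 10, -16, 39] -> [-30, -43, 39, -6, 16, -35, 40, -10, 16, -39] -> [39, 16, 40, 16] -> [39, 16, 40, 16] -> [39, 16, 40]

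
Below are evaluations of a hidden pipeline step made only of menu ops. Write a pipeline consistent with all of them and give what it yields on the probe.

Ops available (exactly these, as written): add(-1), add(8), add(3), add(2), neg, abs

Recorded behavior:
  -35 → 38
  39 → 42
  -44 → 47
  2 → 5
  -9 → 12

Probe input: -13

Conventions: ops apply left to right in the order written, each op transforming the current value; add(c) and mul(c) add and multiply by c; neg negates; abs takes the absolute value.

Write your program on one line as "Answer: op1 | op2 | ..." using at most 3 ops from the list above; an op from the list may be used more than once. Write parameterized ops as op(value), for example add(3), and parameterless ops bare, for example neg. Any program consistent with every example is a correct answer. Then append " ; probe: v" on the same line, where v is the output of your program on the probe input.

abs | add(3) ; probe: 16

Check, running the answer program on each example:
  -35 -> 35 -> 38
  39 -> 39 -> 42
  -44 -> 44 -> 47
  2 -> 2 -> 5
  -9 -> 9 -> 12
  probe: -13 -> 13 -> 16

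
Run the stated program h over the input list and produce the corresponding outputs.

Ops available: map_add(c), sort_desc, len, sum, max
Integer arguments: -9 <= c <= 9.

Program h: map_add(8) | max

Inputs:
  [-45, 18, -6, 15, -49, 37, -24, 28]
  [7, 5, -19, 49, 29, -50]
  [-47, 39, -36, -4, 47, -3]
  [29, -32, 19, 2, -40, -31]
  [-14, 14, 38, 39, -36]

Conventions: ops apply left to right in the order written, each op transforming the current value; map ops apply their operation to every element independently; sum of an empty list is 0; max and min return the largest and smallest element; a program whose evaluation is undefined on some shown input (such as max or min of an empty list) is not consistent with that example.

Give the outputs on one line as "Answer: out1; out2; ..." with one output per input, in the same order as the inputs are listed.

45; 57; 55; 37; 47

Execution, op by op:
  [-45, 18, -6, 15, -49, 37, -24, 28] -> [-37, 26, 2, 23, -41, 45, -16, 36] -> 45
  [7, 5, -19, 49, 29, -50] -> [15, 13, -11, 57, 37, -42] -> 57
  [-47, 39, -36, -4, 47, -3] -> [-39, 47, -28, 4, 55, 5] -> 55
  [29, -32, 19, 2, -40, -31] -> [37, -24, 27, 10, -32, -23] -> 37
  [-14, 14, 38, 39, -36] -> [-6, 22, 46, 47, -28] -> 47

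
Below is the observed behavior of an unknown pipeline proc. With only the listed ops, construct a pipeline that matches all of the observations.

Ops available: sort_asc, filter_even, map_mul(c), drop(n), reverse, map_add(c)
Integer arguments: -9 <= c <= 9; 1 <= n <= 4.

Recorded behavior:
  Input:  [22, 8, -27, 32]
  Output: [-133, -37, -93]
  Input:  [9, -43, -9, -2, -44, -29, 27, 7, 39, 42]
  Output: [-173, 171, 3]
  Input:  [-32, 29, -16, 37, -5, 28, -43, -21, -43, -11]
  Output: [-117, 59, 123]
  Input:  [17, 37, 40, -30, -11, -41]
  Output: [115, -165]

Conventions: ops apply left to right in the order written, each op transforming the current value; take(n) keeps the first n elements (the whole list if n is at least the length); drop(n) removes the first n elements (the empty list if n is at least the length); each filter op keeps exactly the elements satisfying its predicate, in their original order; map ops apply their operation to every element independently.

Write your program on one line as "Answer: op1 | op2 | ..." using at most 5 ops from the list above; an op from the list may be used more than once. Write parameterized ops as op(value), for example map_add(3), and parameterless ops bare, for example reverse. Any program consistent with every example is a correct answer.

reverse | filter_even | map_mul(-4) | map_add(-5)

Check, running the answer program on each example:
  [22, 8, -27, 32] -> [32, -27, 8, 22] -> [32, 8, 22] -> [-128, -32, -88] -> [-133, -37, -93]
  [9, -43, -9, -2, -44, -29, 27, 7, 39, 42] -> [42, 39, 7, 27, -29, -44, -2, -9, -43, 9] -> [42, -44, -2] -> [-168, 176, 8] -> [-173, 171, 3]
  [-32, 29, -16, 37, -5, 28, -43, -21, -43, -11] -> [-11, -43, -21, -43, 28, -5, 37, -16, 29, -32] -> [28, -16, -32] -> [-112, 64, 128] -> [-117, 59, 123]
  [17, 37, 40, -30, -11, -41] -> [-41, -11, -30, 40, 37, 17] -> [-30, 40] -> [120, -160] -> [115, -165]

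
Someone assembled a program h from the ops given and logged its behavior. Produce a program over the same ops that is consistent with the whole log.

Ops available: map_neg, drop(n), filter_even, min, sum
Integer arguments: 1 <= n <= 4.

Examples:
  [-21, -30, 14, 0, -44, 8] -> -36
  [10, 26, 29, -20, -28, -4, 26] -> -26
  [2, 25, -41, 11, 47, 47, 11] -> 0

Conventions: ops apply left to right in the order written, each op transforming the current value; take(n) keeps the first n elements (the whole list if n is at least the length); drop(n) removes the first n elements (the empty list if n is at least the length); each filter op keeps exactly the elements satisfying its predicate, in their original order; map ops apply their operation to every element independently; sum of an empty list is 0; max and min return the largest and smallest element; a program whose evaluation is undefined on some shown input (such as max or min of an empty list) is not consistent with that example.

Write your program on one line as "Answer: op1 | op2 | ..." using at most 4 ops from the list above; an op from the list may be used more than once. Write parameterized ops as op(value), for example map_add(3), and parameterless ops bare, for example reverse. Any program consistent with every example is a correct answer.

drop(1) | drop(2) | filter_even | sum

Check, running the answer program on each example:
  [-21, -30, 14, 0, -44, 8] -> [-30, 14, 0, -44, 8] -> [0, -44, 8] -> [0, -44, 8] -> -36
  [10, 26, 29, -20, -28, -4, 26] -> [26, 29, -20, -28, -4, 26] -> [-20, -28, -4, 26] -> [-20, -28, -4, 26] -> -26
  [2, 25, -41, 11, 47, 47, 11] -> [25, -41, 11, 47, 47, 11] -> [11, 47, 47, 11] -> [] -> 0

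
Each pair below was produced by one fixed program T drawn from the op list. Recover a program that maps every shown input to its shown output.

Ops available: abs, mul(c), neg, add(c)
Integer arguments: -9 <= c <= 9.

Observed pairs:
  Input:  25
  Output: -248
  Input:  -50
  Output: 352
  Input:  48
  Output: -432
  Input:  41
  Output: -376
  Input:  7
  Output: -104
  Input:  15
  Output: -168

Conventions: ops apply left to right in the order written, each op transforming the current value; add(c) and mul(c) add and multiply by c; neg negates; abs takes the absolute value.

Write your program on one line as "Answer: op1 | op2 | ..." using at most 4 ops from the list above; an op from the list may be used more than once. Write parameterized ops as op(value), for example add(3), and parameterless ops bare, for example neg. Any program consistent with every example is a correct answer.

neg | add(-6) | mul(8)

Check, running the answer program on each example:
  25 -> -25 -> -31 -> -248
  -50 -> 50 -> 44 -> 352
  48 -> -48 -> -54 -> -432
  41 -> -41 -> -47 -> -376
  7 -> -7 -> -13 -> -104
  15 -> -15 -> -21 -> -168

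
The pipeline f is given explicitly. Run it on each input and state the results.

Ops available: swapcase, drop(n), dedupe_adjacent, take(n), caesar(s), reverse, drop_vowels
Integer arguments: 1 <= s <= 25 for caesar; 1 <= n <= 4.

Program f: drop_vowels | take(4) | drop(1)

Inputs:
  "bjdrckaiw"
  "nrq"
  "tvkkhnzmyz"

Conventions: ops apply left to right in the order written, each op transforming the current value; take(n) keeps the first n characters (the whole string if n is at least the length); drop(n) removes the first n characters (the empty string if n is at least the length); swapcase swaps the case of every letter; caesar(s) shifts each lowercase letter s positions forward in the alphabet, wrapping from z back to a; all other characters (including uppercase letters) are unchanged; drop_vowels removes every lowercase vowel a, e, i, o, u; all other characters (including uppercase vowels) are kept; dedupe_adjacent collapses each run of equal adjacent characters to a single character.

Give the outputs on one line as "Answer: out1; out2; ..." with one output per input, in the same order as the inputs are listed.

"jdr"; "rq"; "vkk"

Execution, op by op:
  "bjdrckaiw" -> "bjdrckw" -> "bjdr" -> "jdr"
  "nrq" -> "nrq" -> "nrq" -> "rq"
  "tvkkhnzmyz" -> "tvkkhnzmyz" -> "tvkk" -> "vkk"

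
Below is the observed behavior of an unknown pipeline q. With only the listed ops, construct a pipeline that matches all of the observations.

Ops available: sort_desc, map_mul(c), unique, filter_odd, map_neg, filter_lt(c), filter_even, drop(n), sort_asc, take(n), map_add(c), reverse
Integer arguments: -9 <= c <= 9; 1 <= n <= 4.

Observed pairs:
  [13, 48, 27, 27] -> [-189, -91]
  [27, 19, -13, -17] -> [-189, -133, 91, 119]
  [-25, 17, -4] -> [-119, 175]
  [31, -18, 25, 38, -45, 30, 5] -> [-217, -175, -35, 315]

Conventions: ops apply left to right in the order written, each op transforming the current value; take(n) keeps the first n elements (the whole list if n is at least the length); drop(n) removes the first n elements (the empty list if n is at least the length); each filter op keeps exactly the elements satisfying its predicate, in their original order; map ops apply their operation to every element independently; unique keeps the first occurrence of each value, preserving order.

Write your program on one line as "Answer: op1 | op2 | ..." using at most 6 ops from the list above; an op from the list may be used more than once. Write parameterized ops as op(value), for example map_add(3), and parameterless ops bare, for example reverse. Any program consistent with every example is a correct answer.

filter_odd | map_mul(-7) | sort_desc | sort_asc | unique

Check, running the answer program on each example:
  [13, 48, 27, 27] -> [13, 27, 27] -> [-91, -189, -189] -> [-91, -189, -189] -> [-189, -189, -91] -> [-189, -91]
  [27, 19, -13, -17] -> [27, 19, -13, -17] -> [-189, -133, 91, 119] -> [119, 91, -133, -189] -> [-189, -133, 91, 119] -> [-189, -133, 91, 119]
  [-25, 17, -4] -> [-25, 17] -> [175, -119] -> [175, -119] -> [-119, 175] -> [-119, 175]
  [31, -18, 25, 38, -45, 30, 5] -> [31, 25, -45, 5] -> [-217, -175, 315, -35] -> [315, -35, -175, -217] -> [-217, -175, -35, 315] -> [-217, -175, -35, 315]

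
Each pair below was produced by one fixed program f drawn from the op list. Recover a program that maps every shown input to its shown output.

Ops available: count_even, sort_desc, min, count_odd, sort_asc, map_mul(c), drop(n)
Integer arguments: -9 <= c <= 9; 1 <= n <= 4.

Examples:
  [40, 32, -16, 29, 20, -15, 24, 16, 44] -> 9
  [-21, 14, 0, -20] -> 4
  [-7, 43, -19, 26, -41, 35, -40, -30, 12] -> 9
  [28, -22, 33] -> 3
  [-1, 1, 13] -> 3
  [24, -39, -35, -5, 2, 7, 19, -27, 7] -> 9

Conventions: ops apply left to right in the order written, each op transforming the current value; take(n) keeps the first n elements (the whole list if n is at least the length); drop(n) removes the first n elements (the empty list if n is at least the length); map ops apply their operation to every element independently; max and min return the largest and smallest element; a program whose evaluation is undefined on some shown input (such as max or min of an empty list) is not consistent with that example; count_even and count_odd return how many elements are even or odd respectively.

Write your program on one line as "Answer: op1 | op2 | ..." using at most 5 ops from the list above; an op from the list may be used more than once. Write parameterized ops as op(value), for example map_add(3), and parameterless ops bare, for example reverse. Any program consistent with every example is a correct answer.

map_mul(3) | map_mul(-4) | sort_desc | map_mul(3) | count_even

Check, running the answer program on each example:
  [40, 32, -16, 29, 20, -15, 24, 16, 44] -> [120, 96, -48, 87, 60, -45, 72, 48, 132] -> [-480, -384, 192, -348, -240, 180, -288, -192, -528] -> [192, 180, -192, -240, -288, -348, -384, -480, -528] -> [576, 540, -576, -720, -864, -1044, -1152, -1440, -1584] -> 9
  [-21, 14, 0, -20] -> [-63, 42, 0, -60] -> [252, -168, 0, 240] -> [252, 240, 0, -168] -> [756, 720, 0, -504] -> 4
  [-7, 43, -19, 26, -41, 35, -40, -30, 12] -> [-21, 129, -57, 78, -123, 105, -120, -90, 36] -> [84, -516, 228, -312, 492, -420, 480, 360, -144] -> [492, 480, 360, 228, 84, -144, -312, -420, -516] -> [1476, 1440, 1080, 684, 252, -432, -936, -1260, -1548] -> 9
  [28, -22, 33] -> [84, -66, 99] -> [-336, 264, -396] -> [264, -336, -396] -> [792, -1008, -1188] -> 3
  [-1, 1, 13] -> [-3, 3, 39] -> [12, -12, -156] -> [12, -12, -156] -> [36, -36, -468] -> 3
  [24, -39, -35, -5, 2, 7, 19, -27, 7] -> [72, -117, -105, -15, 6, 21, 57, -81, 21] -> [-288, 468, 420, 60, -24, -84, -228, 324, -84] -> [468, 420, 324, 60, -24, -84, -84, -228, -288] -> [1404, 1260, 972, 180, -72, -252, -252, -684, -864] -> 9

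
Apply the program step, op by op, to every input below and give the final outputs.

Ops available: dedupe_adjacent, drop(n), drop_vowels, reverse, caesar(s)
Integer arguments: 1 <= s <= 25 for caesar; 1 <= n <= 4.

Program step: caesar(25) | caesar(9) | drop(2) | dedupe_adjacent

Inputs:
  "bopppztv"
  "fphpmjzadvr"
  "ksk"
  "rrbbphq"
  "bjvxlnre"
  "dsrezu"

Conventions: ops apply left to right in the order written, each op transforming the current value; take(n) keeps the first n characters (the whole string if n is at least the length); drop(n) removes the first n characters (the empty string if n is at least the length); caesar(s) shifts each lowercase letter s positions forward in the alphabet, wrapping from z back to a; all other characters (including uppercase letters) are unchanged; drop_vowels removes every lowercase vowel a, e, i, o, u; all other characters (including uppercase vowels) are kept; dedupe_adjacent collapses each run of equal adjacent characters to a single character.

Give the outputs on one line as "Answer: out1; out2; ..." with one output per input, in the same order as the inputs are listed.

"xhbd"; "pxurhildz"; "s"; "jxpy"; "dftvzm"; "zmhc"

Execution, op by op:
  "bopppztv" -> "anoooysu" -> "jwxxxhbd" -> "xxxhbd" -> "xhbd"
  "fphpmjzadvr" -> "eogoliyzcuq" -> "nxpxurhildz" -> "pxurhildz" -> "pxurhildz"
  "ksk" -> "jrj" -> "sas" -> "s" -> "s"
  "rrbbphq" -> "qqaaogp" -> "zzjjxpy" -> "jjxpy" -> "jxpy"
  "bjvxlnre" -> "aiuwkmqd" -> "jrdftvzm" -> "dftvzm" -> "dftvzm"
  "dsrezu" -> "crqdyt" -> "lazmhc" -> "zmhc" -> "zmhc"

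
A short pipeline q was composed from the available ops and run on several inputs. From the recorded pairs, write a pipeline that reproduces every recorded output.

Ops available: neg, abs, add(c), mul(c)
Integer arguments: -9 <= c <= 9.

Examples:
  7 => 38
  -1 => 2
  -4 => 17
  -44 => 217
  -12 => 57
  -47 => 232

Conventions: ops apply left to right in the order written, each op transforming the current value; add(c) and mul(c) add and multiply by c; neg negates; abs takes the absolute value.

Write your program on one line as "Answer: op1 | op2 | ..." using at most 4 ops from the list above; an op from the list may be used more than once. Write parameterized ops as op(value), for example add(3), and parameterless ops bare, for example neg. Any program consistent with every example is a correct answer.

mul(5) | add(3) | neg | abs

Check, running the answer program on each example:
  7 -> 35 -> 38 -> -38 -> 38
  -1 -> -5 -> -2 -> 2 -> 2
  -4 -> -20 -> -17 -> 17 -> 17
  -44 -> -220 -> -217 -> 217 -> 217
  -12 -> -60 -> -57 -> 57 -> 57
  -47 -> -235 -> -232 -> 232 -> 232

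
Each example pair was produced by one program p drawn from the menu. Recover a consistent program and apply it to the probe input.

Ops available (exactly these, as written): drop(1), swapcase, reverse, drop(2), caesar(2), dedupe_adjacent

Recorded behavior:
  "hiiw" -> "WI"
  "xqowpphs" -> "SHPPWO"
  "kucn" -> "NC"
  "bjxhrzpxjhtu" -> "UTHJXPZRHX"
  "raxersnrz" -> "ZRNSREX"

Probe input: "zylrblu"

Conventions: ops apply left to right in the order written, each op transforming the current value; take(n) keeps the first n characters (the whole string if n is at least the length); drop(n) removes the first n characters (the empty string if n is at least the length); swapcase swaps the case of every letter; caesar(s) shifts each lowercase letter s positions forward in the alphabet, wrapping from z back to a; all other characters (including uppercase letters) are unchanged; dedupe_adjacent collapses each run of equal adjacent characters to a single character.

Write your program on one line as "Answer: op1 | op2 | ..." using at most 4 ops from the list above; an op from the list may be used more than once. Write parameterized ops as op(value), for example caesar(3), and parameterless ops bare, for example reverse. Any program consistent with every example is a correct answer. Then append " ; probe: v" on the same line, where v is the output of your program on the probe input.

swapcase | drop(2) | reverse ; probe: "ULBRL"

Check, running the answer program on each example:
  "hiiw" -> "HIIW" -> "IW" -> "WI"
  "xqowpphs" -> "XQOWPPHS" -> "OWPPHS" -> "SHPPWO"
  "kucn" -> "KUCN" -> "CN" -> "NC"
  "bjxhrzpxjhtu" -> "BJXHRZPXJHTU" -> "XHRZPXJHTU" -> "UTHJXPZRHX"
  "raxersnrz" -> "RAXERSNRZ" -> "XERSNRZ" -> "ZRNSREX"
  probe: "zylrblu" -> "ZYLRBLU" -> "LRBLU" -> "ULBRL"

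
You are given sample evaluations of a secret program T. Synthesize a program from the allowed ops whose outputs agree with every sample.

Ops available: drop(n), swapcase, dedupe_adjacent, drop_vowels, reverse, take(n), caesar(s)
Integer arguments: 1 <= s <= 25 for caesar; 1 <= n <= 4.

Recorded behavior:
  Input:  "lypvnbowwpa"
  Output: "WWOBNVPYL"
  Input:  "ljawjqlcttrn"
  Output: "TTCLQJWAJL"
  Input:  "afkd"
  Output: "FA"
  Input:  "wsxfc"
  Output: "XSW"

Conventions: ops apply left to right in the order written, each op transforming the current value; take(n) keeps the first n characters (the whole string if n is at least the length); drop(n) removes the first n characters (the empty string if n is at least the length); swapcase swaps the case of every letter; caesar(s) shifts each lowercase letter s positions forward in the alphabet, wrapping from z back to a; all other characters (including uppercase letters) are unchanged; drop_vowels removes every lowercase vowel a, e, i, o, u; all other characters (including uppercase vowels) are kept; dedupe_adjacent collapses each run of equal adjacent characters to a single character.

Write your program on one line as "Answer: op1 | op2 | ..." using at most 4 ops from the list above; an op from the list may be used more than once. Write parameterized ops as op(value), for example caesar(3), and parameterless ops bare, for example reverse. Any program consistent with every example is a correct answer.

reverse | swapcase | drop(2)

Check, running the answer program on each example:
  "lypvnbowwpa" -> "apwwobnvpyl" -> "APWWOBNVPYL" -> "WWOBNVPYL"
  "ljawjqlcttrn" -> "nrttclqjwajl" -> "NRTTCLQJWAJL" -> "TTCLQJWAJL"
  "afkd" -> "dkfa" -> "DKFA" -> "FA"
  "wsxfc" -> "cfxsw" -> "CFXSW" -> "XSW"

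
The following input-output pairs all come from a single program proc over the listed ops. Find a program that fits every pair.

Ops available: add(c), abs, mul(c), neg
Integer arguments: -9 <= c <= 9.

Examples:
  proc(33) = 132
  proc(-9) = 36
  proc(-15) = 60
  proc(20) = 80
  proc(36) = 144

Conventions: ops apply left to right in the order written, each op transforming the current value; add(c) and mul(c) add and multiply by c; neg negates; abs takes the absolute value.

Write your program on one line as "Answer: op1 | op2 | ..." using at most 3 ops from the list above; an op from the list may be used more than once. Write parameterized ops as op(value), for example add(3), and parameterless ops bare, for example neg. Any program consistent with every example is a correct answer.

abs | mul(-4) | neg

Check, running the answer program on each example:
  33 -> 33 -> -132 -> 132
  -9 -> 9 -> -36 -> 36
  -15 -> 15 -> -60 -> 60
  20 -> 20 -> -80 -> 80
  36 -> 36 -> -144 -> 144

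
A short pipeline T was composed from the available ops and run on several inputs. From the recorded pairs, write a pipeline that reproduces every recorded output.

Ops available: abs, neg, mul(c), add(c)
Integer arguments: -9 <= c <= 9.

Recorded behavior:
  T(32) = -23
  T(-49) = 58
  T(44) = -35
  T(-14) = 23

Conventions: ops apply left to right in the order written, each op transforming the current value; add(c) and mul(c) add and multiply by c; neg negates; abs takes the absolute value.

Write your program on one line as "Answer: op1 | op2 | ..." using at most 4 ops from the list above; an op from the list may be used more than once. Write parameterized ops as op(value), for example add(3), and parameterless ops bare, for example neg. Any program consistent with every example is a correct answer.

add(-3) | add(-6) | neg

Check, running the answer program on each example:
  32 -> 29 -> 23 -> -23
  -49 -> -52 -> -58 -> 58
  44 -> 41 -> 35 -> -35
  -14 -> -17 -> -23 -> 23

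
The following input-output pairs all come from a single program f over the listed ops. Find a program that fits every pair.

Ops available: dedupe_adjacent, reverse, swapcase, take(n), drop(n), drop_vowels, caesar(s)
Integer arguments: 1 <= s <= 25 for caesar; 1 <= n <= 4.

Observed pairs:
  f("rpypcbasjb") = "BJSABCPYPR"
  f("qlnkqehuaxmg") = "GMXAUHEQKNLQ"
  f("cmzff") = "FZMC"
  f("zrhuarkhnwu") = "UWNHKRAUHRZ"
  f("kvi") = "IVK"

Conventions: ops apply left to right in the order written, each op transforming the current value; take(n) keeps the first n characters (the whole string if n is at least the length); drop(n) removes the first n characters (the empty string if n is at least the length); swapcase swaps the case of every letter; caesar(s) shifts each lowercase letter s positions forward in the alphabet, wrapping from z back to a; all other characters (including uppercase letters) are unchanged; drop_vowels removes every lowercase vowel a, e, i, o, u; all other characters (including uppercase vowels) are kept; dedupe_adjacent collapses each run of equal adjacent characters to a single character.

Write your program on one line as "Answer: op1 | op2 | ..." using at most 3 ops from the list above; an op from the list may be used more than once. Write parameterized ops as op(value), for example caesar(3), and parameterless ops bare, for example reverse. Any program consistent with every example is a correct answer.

reverse | dedupe_adjacent | swapcase

Check, running the answer program on each example:
  "rpypcbasjb" -> "bjsabcpypr" -> "bjsabcpypr" -> "BJSABCPYPR"
  "qlnkqehuaxmg" -> "gmxauheqknlq" -> "gmxauheqknlq" -> "GMXAUHEQKNLQ"
  "cmzff" -> "ffzmc" -> "fzmc" -> "FZMC"
  "zrhuarkhnwu" -> "uwnhkrauhrz" -> "uwnhkrauhrz" -> "UWNHKRAUHRZ"
  "kvi" -> "ivk" -> "ivk" -> "IVK"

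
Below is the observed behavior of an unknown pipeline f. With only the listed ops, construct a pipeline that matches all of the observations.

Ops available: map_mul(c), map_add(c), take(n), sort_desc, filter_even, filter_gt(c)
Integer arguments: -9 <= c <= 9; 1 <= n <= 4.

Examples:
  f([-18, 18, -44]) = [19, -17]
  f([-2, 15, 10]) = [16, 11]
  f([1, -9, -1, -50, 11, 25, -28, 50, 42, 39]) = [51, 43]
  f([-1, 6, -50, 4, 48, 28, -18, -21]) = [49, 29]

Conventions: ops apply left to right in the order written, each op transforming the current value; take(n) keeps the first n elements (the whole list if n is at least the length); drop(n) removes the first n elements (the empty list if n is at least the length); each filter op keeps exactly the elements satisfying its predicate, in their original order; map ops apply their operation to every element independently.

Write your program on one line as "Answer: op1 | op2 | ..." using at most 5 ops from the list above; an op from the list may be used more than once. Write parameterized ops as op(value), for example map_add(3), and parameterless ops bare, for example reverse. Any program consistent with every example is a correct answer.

sort_desc | take(2) | map_add(4) | map_add(-3)

Check, running the answer program on each example:
  [-18, 18, -44] -> [18, -18, -44] -> [18, -18] -> [22, -14] -> [19, -17]
  [-2, 15, 10] -> [15, 10, -2] -> [15, 10] -> [19, 14] -> [16, 11]
  [1, -9, -1, -50, 11, 25, -28, 50, 42, 39] -> [50, 42, 39, 25, 11, 1, -1, -9, -28, -50] -> [50, 42] -> [54, 46] -> [51, 43]
  [-1, 6, -50, 4, 48, 28, -18, -21] -> [48, 28, 6, 4, -1, -18, -21, -50] -> [48, 28] -> [52, 32] -> [49, 29]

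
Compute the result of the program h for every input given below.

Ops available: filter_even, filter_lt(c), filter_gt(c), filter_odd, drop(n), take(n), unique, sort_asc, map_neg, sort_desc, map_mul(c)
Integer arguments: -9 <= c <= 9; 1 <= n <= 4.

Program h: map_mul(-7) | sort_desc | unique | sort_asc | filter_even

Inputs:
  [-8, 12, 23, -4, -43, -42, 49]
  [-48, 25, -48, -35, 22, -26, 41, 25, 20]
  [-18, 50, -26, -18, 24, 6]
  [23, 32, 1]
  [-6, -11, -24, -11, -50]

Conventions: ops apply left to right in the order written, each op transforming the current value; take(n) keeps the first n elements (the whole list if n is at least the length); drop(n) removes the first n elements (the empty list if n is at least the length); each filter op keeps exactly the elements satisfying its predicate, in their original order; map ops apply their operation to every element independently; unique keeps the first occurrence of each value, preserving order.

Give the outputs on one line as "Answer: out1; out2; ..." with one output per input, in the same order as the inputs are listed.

[-84, 28, 56, 294]; [-154, -140, 182, 336]; [-350, -168, -42, 126, 182]; [-224]; [42, 168, 350]

Execution, op by op:
  [-8, 12, 23, -4, -43, -42, 49] -> [56, -84, -161, 28, 301, 294, -343] -> [301, 294, 56, 28, -84, -161, -343] -> [301, 294, 56, 28, -84, -161, -343] -> [-343, -161, -84, 28, 56, 294, 301] -> [-84, 28, 56, 294]
  [-48, 25, -48, -35, 22, -26, 41, 25, 20] -> [336, -175, 336, 245, -154, 182, -287, -175, -140] -> [336, 336, 245, 182, -140, -154, -175, -175, -287] -> [336, 245, 182, -140, -154, -175, -287] -> [-287, -175, -154, -140, 182, 245, 336] -> [-154, -140, 182, 336]
  [-18, 50, -26, -18, 24, 6] -> [126, -350, 182, 126, -168, -42] -> [182, 126, 126, -42, -168, -350] -> [182, 126, -42, -168, -350] -> [-350, -168, -42, 126, 182] -> [-350, -168, -42, 126, 182]
  [23, 32, 1] -> [-161, -224, -7] -> [-7, -161, -224] -> [-7, -161, -224] -> [-224, -161, -7] -> [-224]
  [-6, -11, -24, -11, -50] -> [42, 77, 168, 77, 350] -> [350, 168, 77, 77, 42] -> [350, 168, 77, 42] -> [42, 77, 168, 350] -> [42, 168, 350]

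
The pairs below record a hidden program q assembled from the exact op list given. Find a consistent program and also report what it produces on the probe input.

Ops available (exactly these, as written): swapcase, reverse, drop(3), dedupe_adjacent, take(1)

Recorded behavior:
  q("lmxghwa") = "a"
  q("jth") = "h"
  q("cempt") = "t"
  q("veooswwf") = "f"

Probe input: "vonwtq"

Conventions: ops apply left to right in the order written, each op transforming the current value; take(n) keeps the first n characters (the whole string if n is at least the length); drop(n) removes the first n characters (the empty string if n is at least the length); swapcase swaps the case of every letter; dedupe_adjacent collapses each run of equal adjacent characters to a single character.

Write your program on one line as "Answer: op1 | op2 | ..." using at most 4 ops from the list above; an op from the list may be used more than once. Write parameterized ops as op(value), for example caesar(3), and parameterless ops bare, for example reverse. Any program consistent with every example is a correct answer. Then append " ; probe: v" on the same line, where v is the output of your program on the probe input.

dedupe_adjacent | reverse | take(1) ; probe: "q"

Check, running the answer program on each example:
  "lmxghwa" -> "lmxghwa" -> "awhgxml" -> "a"
  "jth" -> "jth" -> "htj" -> "h"
  "cempt" -> "cempt" -> "tpmec" -> "t"
  "veooswwf" -> "veoswf" -> "fwsoev" -> "f"
  probe: "vonwtq" -> "vonwtq" -> "qtwnov" -> "q"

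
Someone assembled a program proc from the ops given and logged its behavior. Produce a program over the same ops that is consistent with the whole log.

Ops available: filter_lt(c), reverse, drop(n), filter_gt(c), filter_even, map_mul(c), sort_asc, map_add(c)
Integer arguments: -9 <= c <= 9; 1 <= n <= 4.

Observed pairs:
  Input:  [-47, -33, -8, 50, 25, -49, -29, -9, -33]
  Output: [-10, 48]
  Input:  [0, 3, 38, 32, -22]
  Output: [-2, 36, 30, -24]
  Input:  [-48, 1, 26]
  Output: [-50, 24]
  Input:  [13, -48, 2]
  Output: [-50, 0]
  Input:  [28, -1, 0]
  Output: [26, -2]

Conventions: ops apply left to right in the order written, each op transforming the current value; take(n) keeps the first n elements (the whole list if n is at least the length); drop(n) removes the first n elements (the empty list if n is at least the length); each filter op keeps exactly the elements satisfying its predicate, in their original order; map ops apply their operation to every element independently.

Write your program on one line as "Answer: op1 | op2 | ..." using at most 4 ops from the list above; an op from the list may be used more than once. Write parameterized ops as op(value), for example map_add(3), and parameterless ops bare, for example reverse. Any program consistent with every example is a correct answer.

filter_even | map_add(3) | map_add(-5)

Check, running the answer program on each example:
  [-47, -33, -8, 50, 25, -49, -29, -9, -33] -> [-8, 50] -> [-5, 53] -> [-10, 48]
  [0, 3, 38, 32, -22] -> [0, 38, 32, -22] -> [3, 41, 35, -19] -> [-2, 36, 30, -24]
  [-48, 1, 26] -> [-48, 26] -> [-45, 29] -> [-50, 24]
  [13, -48, 2] -> [-48, 2] -> [-45, 5] -> [-50, 0]
  [28, -1, 0] -> [28, 0] -> [31, 3] -> [26, -2]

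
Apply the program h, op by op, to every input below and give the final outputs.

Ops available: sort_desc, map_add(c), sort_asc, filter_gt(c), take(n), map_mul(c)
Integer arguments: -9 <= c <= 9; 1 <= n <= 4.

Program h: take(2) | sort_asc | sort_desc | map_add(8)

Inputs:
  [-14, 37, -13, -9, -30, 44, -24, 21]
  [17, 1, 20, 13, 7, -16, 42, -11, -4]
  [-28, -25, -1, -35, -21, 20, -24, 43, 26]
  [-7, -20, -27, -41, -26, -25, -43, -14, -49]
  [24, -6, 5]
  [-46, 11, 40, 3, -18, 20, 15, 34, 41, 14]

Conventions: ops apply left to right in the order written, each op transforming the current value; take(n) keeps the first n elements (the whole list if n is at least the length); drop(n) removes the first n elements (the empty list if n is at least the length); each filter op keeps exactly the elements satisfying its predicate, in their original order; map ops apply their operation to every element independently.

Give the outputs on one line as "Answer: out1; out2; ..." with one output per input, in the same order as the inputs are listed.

Execution, op by op:
  [-14, 37, -13, -9, -30, 44, -24, 21] -> [-14, 37] -> [-14, 37] -> [37, -14] -> [45, -6]
  [17, 1, 20, 13, 7, -16, 42, -11, -4] -> [17, 1] -> [1, 17] -> [17, 1] -> [25, 9]
  [-28, -25, -1, -35, -21, 20, -24, 43, 26] -> [-28, -25] -> [-28, -25] -> [-25, -28] -> [-17, -20]
  [-7, -20, -27, -41, -26, -25, -43, -14, -49] -> [-7, -20] -> [-20, -7] -> [-7, -20] -> [1, -12]
  [24, -6, 5] -> [24, -6] -> [-6, 24] -> [24, -6] -> [32, 2]
  [-46, 11, 40, 3, -18, 20, 15, 34, 41, 14] -> [-46, 11] -> [-46, 11] -> [11, -46] -> [19, -38]

[45, -6]; [25, 9]; [-17, -20]; [1, -12]; [32, 2]; [19, -38]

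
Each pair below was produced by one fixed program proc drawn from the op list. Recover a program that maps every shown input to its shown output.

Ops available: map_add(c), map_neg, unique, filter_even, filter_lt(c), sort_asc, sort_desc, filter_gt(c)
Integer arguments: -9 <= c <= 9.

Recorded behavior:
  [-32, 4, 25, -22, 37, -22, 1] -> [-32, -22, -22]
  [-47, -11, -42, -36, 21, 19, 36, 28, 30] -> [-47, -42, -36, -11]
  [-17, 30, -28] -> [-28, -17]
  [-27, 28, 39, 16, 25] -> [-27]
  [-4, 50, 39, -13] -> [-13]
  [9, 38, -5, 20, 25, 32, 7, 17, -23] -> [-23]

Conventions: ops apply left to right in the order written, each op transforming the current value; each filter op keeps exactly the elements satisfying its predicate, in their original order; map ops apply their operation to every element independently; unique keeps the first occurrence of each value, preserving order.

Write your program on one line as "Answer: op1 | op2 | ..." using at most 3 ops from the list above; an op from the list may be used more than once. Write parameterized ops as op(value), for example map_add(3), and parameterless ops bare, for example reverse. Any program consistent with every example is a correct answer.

sort_asc | filter_lt(-7)

Check, running the answer program on each example:
  [-32, 4, 25, -22, 37, -22, 1] -> [-32, -22, -22, 1, 4, 25, 37] -> [-32, -22, -22]
  [-47, -11, -42, -36, 21, 19, 36, 28, 30] -> [-47, -42, -36, -11, 19, 21, 28, 30, 36] -> [-47, -42, -36, -11]
  [-17, 30, -28] -> [-28, -17, 30] -> [-28, -17]
  [-27, 28, 39, 16, 25] -> [-27, 16, 25, 28, 39] -> [-27]
  [-4, 50, 39, -13] -> [-13, -4, 39, 50] -> [-13]
  [9, 38, -5, 20, 25, 32, 7, 17, -23] -> [-23, -5, 7, 9, 17, 20, 25, 32, 38] -> [-23]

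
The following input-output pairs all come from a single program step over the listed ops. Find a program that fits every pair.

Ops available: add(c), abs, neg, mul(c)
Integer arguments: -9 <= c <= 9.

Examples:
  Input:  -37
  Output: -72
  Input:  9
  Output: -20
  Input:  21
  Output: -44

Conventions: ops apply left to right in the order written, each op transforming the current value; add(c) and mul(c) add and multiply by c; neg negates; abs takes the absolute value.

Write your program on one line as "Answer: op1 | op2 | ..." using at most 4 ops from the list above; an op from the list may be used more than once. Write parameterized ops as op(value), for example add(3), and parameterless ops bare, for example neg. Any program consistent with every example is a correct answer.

neg | add(-1) | abs | mul(-2)

Check, running the answer program on each example:
  -37 -> 37 -> 36 -> 36 -> -72
  9 -> -9 -> -10 -> 10 -> -20
  21 -> -21 -> -22 -> 22 -> -44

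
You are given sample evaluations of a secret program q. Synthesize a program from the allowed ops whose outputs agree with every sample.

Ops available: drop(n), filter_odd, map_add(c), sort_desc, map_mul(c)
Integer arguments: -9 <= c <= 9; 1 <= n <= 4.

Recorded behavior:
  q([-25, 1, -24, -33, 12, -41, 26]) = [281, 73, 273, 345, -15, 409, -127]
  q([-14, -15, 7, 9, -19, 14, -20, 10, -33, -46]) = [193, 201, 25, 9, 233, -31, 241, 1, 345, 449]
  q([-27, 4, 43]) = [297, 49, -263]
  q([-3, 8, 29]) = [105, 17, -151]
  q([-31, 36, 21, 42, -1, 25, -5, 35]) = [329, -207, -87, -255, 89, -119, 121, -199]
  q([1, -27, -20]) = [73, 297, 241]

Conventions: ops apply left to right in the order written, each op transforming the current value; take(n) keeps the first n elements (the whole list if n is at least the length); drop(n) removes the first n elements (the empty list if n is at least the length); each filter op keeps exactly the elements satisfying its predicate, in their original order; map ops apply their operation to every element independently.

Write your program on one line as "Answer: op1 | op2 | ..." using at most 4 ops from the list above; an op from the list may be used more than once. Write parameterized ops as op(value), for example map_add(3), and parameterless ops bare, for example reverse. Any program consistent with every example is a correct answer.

map_add(-9) | map_mul(-8) | map_add(9)

Check, running the answer program on each example:
  [-25, 1, -24, -33, 12, -41, 26] -> [-34, -8, -33, -42, 3, -50, 17] -> [272, 64, 264, 336, -24, 400, -136] -> [281, 73, 273, 345, -15, 409, -127]
  [-14, -15, 7, 9, -19, 14, -20, 10, -33, -46] -> [-23, -24, -2, 0, -28, 5, -29, 1, -42, -55] -> [184, 192, 16, 0, 224, -40, 232, -8, 336, 440] -> [193, 201, 25, 9, 233, -31, 241, 1, 345, 449]
  [-27, 4, 43] -> [-36, -5, 34] -> [288, 40, -272] -> [297, 49, -263]
  [-3, 8, 29] -> [-12, -1, 20] -> [96, 8, -160] -> [105, 17, -151]
  [-31, 36, 21, 42, -1, 25, -5, 35] -> [-40, 27, 12, 33, -10, 16, -14, 26] -> [320, -216, -96, -264, 80, -128, 112, -208] -> [329, -207, -87, -255, 89, -119, 121, -199]
  [1, -27, -20] -> [-8, -36, -29] -> [64, 288, 232] -> [73, 297, 241]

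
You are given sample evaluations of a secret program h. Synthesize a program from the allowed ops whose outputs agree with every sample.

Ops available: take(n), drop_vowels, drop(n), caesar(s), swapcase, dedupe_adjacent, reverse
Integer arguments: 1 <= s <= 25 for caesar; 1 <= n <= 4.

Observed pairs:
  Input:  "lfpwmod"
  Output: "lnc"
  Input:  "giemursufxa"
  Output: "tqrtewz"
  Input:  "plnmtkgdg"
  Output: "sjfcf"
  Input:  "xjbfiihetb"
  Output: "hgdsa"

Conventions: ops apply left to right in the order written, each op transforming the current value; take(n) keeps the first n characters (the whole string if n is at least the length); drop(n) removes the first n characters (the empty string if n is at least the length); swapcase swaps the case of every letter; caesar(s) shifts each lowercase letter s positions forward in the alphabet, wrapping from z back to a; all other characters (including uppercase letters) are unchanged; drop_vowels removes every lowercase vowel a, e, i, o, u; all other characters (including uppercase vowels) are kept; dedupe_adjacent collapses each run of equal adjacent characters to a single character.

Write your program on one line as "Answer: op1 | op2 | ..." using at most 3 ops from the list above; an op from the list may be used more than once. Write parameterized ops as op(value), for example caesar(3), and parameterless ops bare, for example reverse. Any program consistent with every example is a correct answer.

drop(4) | dedupe_adjacent | caesar(25)

Check, running the answer program on each example:
  "lfpwmod" -> "mod" -> "mod" -> "lnc"
  "giemursufxa" -> "ursufxa" -> "ursufxa" -> "tqrtewz"
  "plnmtkgdg" -> "tkgdg" -> "tkgdg" -> "sjfcf"
  "xjbfiihetb" -> "iihetb" -> "ihetb" -> "hgdsa"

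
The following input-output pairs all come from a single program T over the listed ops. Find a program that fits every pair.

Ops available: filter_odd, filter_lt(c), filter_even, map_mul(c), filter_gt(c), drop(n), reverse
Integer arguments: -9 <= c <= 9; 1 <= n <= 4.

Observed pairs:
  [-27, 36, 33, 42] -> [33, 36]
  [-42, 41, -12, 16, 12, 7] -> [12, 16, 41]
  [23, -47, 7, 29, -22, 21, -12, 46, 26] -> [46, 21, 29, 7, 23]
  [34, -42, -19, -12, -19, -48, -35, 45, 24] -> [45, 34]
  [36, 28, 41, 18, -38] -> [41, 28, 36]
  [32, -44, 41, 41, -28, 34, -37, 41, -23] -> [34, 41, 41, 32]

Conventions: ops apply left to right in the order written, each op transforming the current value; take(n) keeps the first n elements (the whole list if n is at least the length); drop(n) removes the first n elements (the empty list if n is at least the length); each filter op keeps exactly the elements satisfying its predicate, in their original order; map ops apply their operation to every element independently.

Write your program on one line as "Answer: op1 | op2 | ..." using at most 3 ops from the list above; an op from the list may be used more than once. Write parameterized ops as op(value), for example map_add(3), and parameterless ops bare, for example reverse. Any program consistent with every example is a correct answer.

reverse | filter_gt(-2) | drop(1)

Check, running the answer program on each example:
  [-27, 36, 33, 42] -> [42, 33, 36, -27] -> [42, 33, 36] -> [33, 36]
  [-42, 41, -12, 16, 12, 7] -> [7, 12, 16, -12, 41, -42] -> [7, 12, 16, 41] -> [12, 16, 41]
  [23, -47, 7, 29, -22, 21, -12, 46, 26] -> [26, 46, -12, 21, -22, 29, 7, -47, 23] -> [26, 46, 21, 29, 7, 23] -> [46, 21, 29, 7, 23]
  [34, -42, -19, -12, -19, -48, -35, 45, 24] -> [24, 45, -35, -48, -19, -12, -19, -42, 34] -> [24, 45, 34] -> [45, 34]
  [36, 28, 41, 18, -38] -> [-38, 18, 41, 28, 36] -> [18, 41, 28, 36] -> [41, 28, 36]
  [32, -44, 41, 41, -28, 34, -37, 41, -23] -> [-23, 41, -37, 34, -28, 41, 41, -44, 32] -> [41, 34, 41, 41, 32] -> [34, 41, 41, 32]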